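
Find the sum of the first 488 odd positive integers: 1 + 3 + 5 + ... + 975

Sum of first n odd numbers = n²
= 488²
= 238144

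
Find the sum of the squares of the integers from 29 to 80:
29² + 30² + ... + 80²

Use ∑_{k=1}^{n} k² = n(n+1)(2n+1)/6, then subtract the first 28 terms.
∑_{k=1}^{80} k² = 80×81×161/6 = 173880
∑_{k=1}^{28} k² = 28×29×57/6 = 7714
∑_{k=29}^{80} k² = 173880 - 7714 = 166166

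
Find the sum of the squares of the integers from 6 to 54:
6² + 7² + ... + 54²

Use ∑_{k=1}^{n} k² = n(n+1)(2n+1)/6, then subtract the first 5 terms.
∑_{k=1}^{54} k² = 54×55×109/6 = 53955
∑_{k=1}^{5} k² = 5×6×11/6 = 55
∑_{k=6}^{54} k² = 53955 - 55 = 53900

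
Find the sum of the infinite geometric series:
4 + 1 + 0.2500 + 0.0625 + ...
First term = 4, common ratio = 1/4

For |r| < 1, S = a / (1 - r)
S = 4 / (1 - (1/4))
S = 4 / (3/4)
S = 16/3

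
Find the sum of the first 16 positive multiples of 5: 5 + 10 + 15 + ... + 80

Factor out 5: = 5(1 + 2 + ... + 16) = 5 × n(n+1)/2
= 5 × 16×17/2
= 5 × 136
= 680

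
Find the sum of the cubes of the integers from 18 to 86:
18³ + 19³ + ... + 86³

Use ∑_{k=1}^{n} k³ = [n(n+1)/2]², then subtract the first 17 terms.
∑_{k=1}^{86} k³ = [86×87/2]² = 3741² = 13995081
∑_{k=1}^{17} k³ = [17×18/2]² = 153² = 23409
∑_{k=18}^{86} k³ = 13995081 - 23409 = 13971672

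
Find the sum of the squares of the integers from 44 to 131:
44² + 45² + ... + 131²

Use ∑_{k=1}^{n} k² = n(n+1)(2n+1)/6, then subtract the first 43 terms.
∑_{k=1}^{131} k² = 131×132×263/6 = 757966
∑_{k=1}^{43} k² = 43×44×87/6 = 27434
∑_{k=44}^{131} k² = 757966 - 27434 = 730532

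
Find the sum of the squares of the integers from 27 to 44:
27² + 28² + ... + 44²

Use ∑_{k=1}^{n} k² = n(n+1)(2n+1)/6, then subtract the first 26 terms.
∑_{k=1}^{44} k² = 44×45×89/6 = 29370
∑_{k=1}^{26} k² = 26×27×53/6 = 6201
∑_{k=27}^{44} k² = 29370 - 6201 = 23169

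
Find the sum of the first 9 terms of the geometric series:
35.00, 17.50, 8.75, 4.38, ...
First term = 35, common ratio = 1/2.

Sₙ = a(1 - rⁿ) / (1 - r)
S_9 = 35(1 - (1/2)^9) / (1 - (1/2))
S_9 = 35(1 - (1/512)) / (1/2)
S_9 = 17885/256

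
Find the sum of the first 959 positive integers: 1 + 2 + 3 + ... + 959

Formula: ∑k = n(n+1)/2
= 959×960/2
= 920640/2
= 460320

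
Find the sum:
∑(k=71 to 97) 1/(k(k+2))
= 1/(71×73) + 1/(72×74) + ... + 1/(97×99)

Partial fractions: 1/(k(k+2)) = (1/2)[1/k - 1/(k+2)]
Telescoping leaves the first two and last two terms:
= (1/2)[1/71 + 1/72 - 1/98 - 1/99]
= 7043/1836912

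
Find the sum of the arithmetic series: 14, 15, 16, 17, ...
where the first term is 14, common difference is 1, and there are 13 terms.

Sₙ = n/2 × (first + last)
Last term = a + (n-1)d = 14 + (13-1)×1 = 26
S_13 = 13/2 × (14 + 26)
S_13 = 13/2 × 40 = 260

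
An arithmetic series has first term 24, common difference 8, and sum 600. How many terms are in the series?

Using S = n/2 × [2a + (n-1)d]
600 = n/2 × [2(24) + (n-1)(8)]
600 = n/2 × [48 + 8n - 8]
1200 = n × [40 + 8n]
8n² + (40)n - 1200 = 0
Discriminant: Δ = (40)² - 4(8)(-1200) = 1600 + 38400 = 40000
√Δ = 200
n = [-(40) + √Δ] / (2·8) = (-40 + 200) / 16 = 160 / 16 = 10
(The negative root is discarded since n must be a positive integer.)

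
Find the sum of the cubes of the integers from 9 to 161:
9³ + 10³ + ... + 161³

Use ∑_{k=1}^{n} k³ = [n(n+1)/2]², then subtract the first 8 terms.
∑_{k=1}^{161} k³ = [161×162/2]² = 13041² = 170067681
∑_{k=1}^{8} k³ = [8×9/2]² = 36² = 1296
∑_{k=9}^{161} k³ = 170067681 - 1296 = 170066385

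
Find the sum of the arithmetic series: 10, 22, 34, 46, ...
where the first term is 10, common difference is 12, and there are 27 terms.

Sₙ = n/2 × (first + last)
Last term = a + (n-1)d = 10 + (27-1)×12 = 322
S_27 = 27/2 × (10 + 322)
S_27 = 27/2 × 332 = 4482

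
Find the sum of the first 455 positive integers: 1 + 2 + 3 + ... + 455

Formula: ∑k = n(n+1)/2
= 455×456/2
= 207480/2
= 103740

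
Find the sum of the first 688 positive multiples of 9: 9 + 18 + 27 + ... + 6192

Factor out 9: = 9(1 + 2 + ... + 688) = 9 × n(n+1)/2
= 9 × 688×689/2
= 9 × 237016
= 2133144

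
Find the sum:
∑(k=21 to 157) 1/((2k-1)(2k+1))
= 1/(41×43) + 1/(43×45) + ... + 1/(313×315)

Partial fractions: 1/((2k-1)(2k+1)) = (1/2)[1/(2k-1) - 1/(2k+1)]
The series telescopes:
= (1/2)[1/41 - 1/315]
= 137/12915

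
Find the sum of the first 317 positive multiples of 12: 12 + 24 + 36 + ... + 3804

Factor out 12: = 12(1 + 2 + ... + 317) = 12 × n(n+1)/2
= 12 × 317×318/2
= 12 × 50403
= 604836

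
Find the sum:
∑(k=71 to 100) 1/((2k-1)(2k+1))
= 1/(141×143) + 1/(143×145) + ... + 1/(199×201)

Partial fractions: 1/((2k-1)(2k+1)) = (1/2)[1/(2k-1) - 1/(2k+1)]
The series telescopes:
= (1/2)[1/141 - 1/201]
= 10/9447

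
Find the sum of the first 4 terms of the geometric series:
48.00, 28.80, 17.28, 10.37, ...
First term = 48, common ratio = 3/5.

Sₙ = a(1 - rⁿ) / (1 - r)
S_4 = 48(1 - (3/5)^4) / (1 - (3/5))
S_4 = 48(1 - (81/625)) / (2/5)
S_4 = 13056/125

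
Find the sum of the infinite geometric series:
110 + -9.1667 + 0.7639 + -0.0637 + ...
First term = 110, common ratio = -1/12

For |r| < 1, S = a / (1 - r)
S = 110 / (1 - (-1/12))
S = 110 / (13/12)
S = 1320/13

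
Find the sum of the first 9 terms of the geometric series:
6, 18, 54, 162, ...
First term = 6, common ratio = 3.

Sₙ = a(1 - rⁿ) / (1 - r)
S_9 = 6(1 - 3^9) / (1 - 3)
S_9 = 6(1 - 19683) / (-2)
S_9 = 59046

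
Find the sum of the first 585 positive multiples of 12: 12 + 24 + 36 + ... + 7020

Factor out 12: = 12(1 + 2 + ... + 585) = 12 × n(n+1)/2
= 12 × 585×586/2
= 12 × 171405
= 2056860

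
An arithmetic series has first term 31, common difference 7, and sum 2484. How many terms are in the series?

Using S = n/2 × [2a + (n-1)d]
2484 = n/2 × [2(31) + (n-1)(7)]
2484 = n/2 × [62 + 7n - 7]
4968 = n × [55 + 7n]
7n² + (55)n - 4968 = 0
Discriminant: Δ = (55)² - 4(7)(-4968) = 3025 + 139104 = 142129
√Δ = 377
n = [-(55) + √Δ] / (2·7) = (-55 + 377) / 14 = 322 / 14 = 23
(The negative root is discarded since n must be a positive integer.)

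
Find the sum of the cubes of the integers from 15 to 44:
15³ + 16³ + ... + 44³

Use ∑_{k=1}^{n} k³ = [n(n+1)/2]², then subtract the first 14 terms.
∑_{k=1}^{44} k³ = [44×45/2]² = 990² = 980100
∑_{k=1}^{14} k³ = [14×15/2]² = 105² = 11025
∑_{k=15}^{44} k³ = 980100 - 11025 = 969075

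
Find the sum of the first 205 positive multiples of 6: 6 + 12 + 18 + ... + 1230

Factor out 6: = 6(1 + 2 + ... + 205) = 6 × n(n+1)/2
= 6 × 205×206/2
= 6 × 21115
= 126690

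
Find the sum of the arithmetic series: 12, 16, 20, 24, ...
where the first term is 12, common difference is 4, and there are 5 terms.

Sₙ = n/2 × (first + last)
Last term = a + (n-1)d = 12 + (5-1)×4 = 28
S_5 = 5/2 × (12 + 28)
S_5 = 5/2 × 40 = 100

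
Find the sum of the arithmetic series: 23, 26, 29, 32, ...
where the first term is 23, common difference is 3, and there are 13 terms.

Sₙ = n/2 × (first + last)
Last term = a + (n-1)d = 23 + (13-1)×3 = 59
S_13 = 13/2 × (23 + 59)
S_13 = 13/2 × 82 = 533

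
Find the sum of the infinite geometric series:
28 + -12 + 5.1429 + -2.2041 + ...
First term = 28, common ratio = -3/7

For |r| < 1, S = a / (1 - r)
S = 28 / (1 - (-3/7))
S = 28 / (10/7)
S = 98/5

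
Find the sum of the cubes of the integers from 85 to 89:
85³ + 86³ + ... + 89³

Use ∑_{k=1}^{n} k³ = [n(n+1)/2]², then subtract the first 84 terms.
∑_{k=1}^{89} k³ = [89×90/2]² = 4005² = 16040025
∑_{k=1}^{84} k³ = [84×85/2]² = 3570² = 12744900
∑_{k=85}^{89} k³ = 16040025 - 12744900 = 3295125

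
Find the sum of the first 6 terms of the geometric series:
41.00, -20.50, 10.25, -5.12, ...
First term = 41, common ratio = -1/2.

Sₙ = a(1 - rⁿ) / (1 - r)
S_6 = 41(1 - (-1/2)^6) / (1 - (-1/2))
S_6 = 41(1 - (1/64)) / (3/2)
S_6 = 861/32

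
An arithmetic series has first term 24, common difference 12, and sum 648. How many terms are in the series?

Using S = n/2 × [2a + (n-1)d]
648 = n/2 × [2(24) + (n-1)(12)]
648 = n/2 × [48 + 12n - 12]
1296 = n × [36 + 12n]
12n² + (36)n - 1296 = 0
Discriminant: Δ = (36)² - 4(12)(-1296) = 1296 + 62208 = 63504
√Δ = 252
n = [-(36) + √Δ] / (2·12) = (-36 + 252) / 24 = 216 / 24 = 9
(The negative root is discarded since n must be a positive integer.)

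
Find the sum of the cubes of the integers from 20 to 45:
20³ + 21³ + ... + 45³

Use ∑_{k=1}^{n} k³ = [n(n+1)/2]², then subtract the first 19 terms.
∑_{k=1}^{45} k³ = [45×46/2]² = 1035² = 1071225
∑_{k=1}^{19} k³ = [19×20/2]² = 190² = 36100
∑_{k=20}^{45} k³ = 1071225 - 36100 = 1035125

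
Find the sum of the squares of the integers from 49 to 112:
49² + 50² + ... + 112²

Use ∑_{k=1}^{n} k² = n(n+1)(2n+1)/6, then subtract the first 48 terms.
∑_{k=1}^{112} k² = 112×113×225/6 = 474600
∑_{k=1}^{48} k² = 48×49×97/6 = 38024
∑_{k=49}^{112} k² = 474600 - 38024 = 436576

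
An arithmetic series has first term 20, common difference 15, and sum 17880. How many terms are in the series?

Using S = n/2 × [2a + (n-1)d]
17880 = n/2 × [2(20) + (n-1)(15)]
17880 = n/2 × [40 + 15n - 15]
35760 = n × [25 + 15n]
15n² + (25)n - 35760 = 0
Discriminant: Δ = (25)² - 4(15)(-35760) = 625 + 2145600 = 2146225
√Δ = 1465
n = [-(25) + √Δ] / (2·15) = (-25 + 1465) / 30 = 1440 / 30 = 48
(The negative root is discarded since n must be a positive integer.)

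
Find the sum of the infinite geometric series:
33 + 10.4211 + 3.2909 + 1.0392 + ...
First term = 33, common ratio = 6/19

For |r| < 1, S = a / (1 - r)
S = 33 / (1 - (6/19))
S = 33 / (13/19)
S = 627/13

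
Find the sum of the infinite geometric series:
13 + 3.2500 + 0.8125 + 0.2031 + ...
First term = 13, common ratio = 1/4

For |r| < 1, S = a / (1 - r)
S = 13 / (1 - (1/4))
S = 13 / (3/4)
S = 52/3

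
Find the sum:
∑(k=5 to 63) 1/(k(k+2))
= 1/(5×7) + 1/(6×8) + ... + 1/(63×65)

Partial fractions: 1/(k(k+2)) = (1/2)[1/k - 1/(k+2)]
Telescoping leaves the first two and last two terms:
= (1/2)[1/5 + 1/6 - 1/64 - 1/65]
= 4189/24960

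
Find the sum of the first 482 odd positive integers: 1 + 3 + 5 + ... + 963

Sum of first n odd numbers = n²
= 482²
= 232324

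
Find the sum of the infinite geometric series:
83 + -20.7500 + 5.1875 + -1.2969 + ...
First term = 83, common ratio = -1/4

For |r| < 1, S = a / (1 - r)
S = 83 / (1 - (-1/4))
S = 83 / (5/4)
S = 332/5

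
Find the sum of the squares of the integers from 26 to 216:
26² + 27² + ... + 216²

Use ∑_{k=1}^{n} k² = n(n+1)(2n+1)/6, then subtract the first 25 terms.
∑_{k=1}^{216} k² = 216×217×433/6 = 3382596
∑_{k=1}^{25} k² = 25×26×51/6 = 5525
∑_{k=26}^{216} k² = 3382596 - 5525 = 3377071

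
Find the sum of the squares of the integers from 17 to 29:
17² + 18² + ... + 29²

Use ∑_{k=1}^{n} k² = n(n+1)(2n+1)/6, then subtract the first 16 terms.
∑_{k=1}^{29} k² = 29×30×59/6 = 8555
∑_{k=1}^{16} k² = 16×17×33/6 = 1496
∑_{k=17}^{29} k² = 8555 - 1496 = 7059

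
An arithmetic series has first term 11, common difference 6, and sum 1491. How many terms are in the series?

Using S = n/2 × [2a + (n-1)d]
1491 = n/2 × [2(11) + (n-1)(6)]
1491 = n/2 × [22 + 6n - 6]
2982 = n × [16 + 6n]
6n² + (16)n - 2982 = 0
Discriminant: Δ = (16)² - 4(6)(-2982) = 256 + 71568 = 71824
√Δ = 268
n = [-(16) + √Δ] / (2·6) = (-16 + 268) / 12 = 252 / 12 = 21
(The negative root is discarded since n must be a positive integer.)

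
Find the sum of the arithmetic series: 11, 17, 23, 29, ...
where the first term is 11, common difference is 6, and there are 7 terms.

Sₙ = n/2 × (first + last)
Last term = a + (n-1)d = 11 + (7-1)×6 = 47
S_7 = 7/2 × (11 + 47)
S_7 = 7/2 × 58 = 203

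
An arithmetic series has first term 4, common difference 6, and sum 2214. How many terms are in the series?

Using S = n/2 × [2a + (n-1)d]
2214 = n/2 × [2(4) + (n-1)(6)]
2214 = n/2 × [8 + 6n - 6]
4428 = n × [2 + 6n]
6n² + (2)n - 4428 = 0
Discriminant: Δ = (2)² - 4(6)(-4428) = 4 + 106272 = 106276
√Δ = 326
n = [-(2) + √Δ] / (2·6) = (-2 + 326) / 12 = 324 / 12 = 27
(The negative root is discarded since n must be a positive integer.)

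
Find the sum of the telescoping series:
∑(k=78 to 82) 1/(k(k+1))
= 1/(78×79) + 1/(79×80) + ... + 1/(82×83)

Partial fractions: 1/(k(k+1)) = 1/k - 1/(k+1)
The series telescopes:
= (1/78 - 1/79) + (1/79 - 1/80) + ... + (1/82 - 1/83)
= 1/78 - 1/83
= 5/6474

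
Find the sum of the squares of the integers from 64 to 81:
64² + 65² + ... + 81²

Use ∑_{k=1}^{n} k² = n(n+1)(2n+1)/6, then subtract the first 63 terms.
∑_{k=1}^{81} k² = 81×82×163/6 = 180441
∑_{k=1}^{63} k² = 63×64×127/6 = 85344
∑_{k=64}^{81} k² = 180441 - 85344 = 95097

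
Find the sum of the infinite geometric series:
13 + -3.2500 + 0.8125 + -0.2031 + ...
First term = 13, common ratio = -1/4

For |r| < 1, S = a / (1 - r)
S = 13 / (1 - (-1/4))
S = 13 / (5/4)
S = 52/5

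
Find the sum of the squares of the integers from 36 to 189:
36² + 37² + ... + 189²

Use ∑_{k=1}^{n} k² = n(n+1)(2n+1)/6, then subtract the first 35 terms.
∑_{k=1}^{189} k² = 189×190×379/6 = 2268315
∑_{k=1}^{35} k² = 35×36×71/6 = 14910
∑_{k=36}^{189} k² = 2268315 - 14910 = 2253405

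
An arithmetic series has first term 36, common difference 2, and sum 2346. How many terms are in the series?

Using S = n/2 × [2a + (n-1)d]
2346 = n/2 × [2(36) + (n-1)(2)]
2346 = n/2 × [72 + 2n - 2]
4692 = n × [70 + 2n]
2n² + (70)n - 4692 = 0
Discriminant: Δ = (70)² - 4(2)(-4692) = 4900 + 37536 = 42436
√Δ = 206
n = [-(70) + √Δ] / (2·2) = (-70 + 206) / 4 = 136 / 4 = 34
(The negative root is discarded since n must be a positive integer.)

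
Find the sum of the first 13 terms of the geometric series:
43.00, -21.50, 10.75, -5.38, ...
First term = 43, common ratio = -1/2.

Sₙ = a(1 - rⁿ) / (1 - r)
S_13 = 43(1 - (-1/2)^13) / (1 - (-1/2))
S_13 = 43(1 - (-1/8192)) / (3/2)
S_13 = 117433/4096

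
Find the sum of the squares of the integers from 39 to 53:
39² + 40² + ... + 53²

Use ∑_{k=1}^{n} k² = n(n+1)(2n+1)/6, then subtract the first 38 terms.
∑_{k=1}^{53} k² = 53×54×107/6 = 51039
∑_{k=1}^{38} k² = 38×39×77/6 = 19019
∑_{k=39}^{53} k² = 51039 - 19019 = 32020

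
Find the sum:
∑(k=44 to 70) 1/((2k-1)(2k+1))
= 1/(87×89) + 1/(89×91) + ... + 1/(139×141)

Partial fractions: 1/((2k-1)(2k+1)) = (1/2)[1/(2k-1) - 1/(2k+1)]
The series telescopes:
= (1/2)[1/87 - 1/141]
= 3/1363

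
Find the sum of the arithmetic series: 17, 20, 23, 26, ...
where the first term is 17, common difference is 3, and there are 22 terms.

Sₙ = n/2 × (first + last)
Last term = a + (n-1)d = 17 + (22-1)×3 = 80
S_22 = 22/2 × (17 + 80)
S_22 = 22/2 × 97 = 1067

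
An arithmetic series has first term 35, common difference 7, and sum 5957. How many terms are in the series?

Using S = n/2 × [2a + (n-1)d]
5957 = n/2 × [2(35) + (n-1)(7)]
5957 = n/2 × [70 + 7n - 7]
11914 = n × [63 + 7n]
7n² + (63)n - 11914 = 0
Discriminant: Δ = (63)² - 4(7)(-11914) = 3969 + 333592 = 337561
√Δ = 581
n = [-(63) + √Δ] / (2·7) = (-63 + 581) / 14 = 518 / 14 = 37
(The negative root is discarded since n must be a positive integer.)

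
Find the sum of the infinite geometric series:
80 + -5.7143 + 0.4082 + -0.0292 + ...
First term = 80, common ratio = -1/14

For |r| < 1, S = a / (1 - r)
S = 80 / (1 - (-1/14))
S = 80 / (15/14)
S = 224/3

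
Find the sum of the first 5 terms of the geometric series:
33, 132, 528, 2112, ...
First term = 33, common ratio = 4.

Sₙ = a(1 - rⁿ) / (1 - r)
S_5 = 33(1 - 4^5) / (1 - 4)
S_5 = 33(1 - 1024) / (-3)
S_5 = 11253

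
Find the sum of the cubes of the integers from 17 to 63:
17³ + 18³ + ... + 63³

Use ∑_{k=1}^{n} k³ = [n(n+1)/2]², then subtract the first 16 terms.
∑_{k=1}^{63} k³ = [63×64/2]² = 2016² = 4064256
∑_{k=1}^{16} k³ = [16×17/2]² = 136² = 18496
∑_{k=17}^{63} k³ = 4064256 - 18496 = 4045760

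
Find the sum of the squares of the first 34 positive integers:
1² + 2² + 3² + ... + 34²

Formula: ∑k² = n(n+1)(2n+1)/6
= 34×35×69/6
= 82110/6
= 13685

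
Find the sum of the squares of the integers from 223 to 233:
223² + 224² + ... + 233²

Use ∑_{k=1}^{n} k² = n(n+1)(2n+1)/6, then subtract the first 222 terms.
∑_{k=1}^{233} k² = 233×234×467/6 = 4243629
∑_{k=1}^{222} k² = 222×223×445/6 = 3671695
∑_{k=223}^{233} k² = 4243629 - 3671695 = 571934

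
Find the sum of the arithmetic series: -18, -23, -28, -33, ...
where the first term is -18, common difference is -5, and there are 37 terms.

Sₙ = n/2 × (first + last)
Last term = a + (n-1)d = -18 + (37-1)×(-5) = -198
S_37 = 37/2 × (-18 + (-198))
S_37 = 37/2 × (-216) = -3996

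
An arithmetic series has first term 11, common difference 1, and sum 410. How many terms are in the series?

Using S = n/2 × [2a + (n-1)d]
410 = n/2 × [2(11) + (n-1)(1)]
410 = n/2 × [22 + 1n - 1]
820 = n × [21 + 1n]
1n² + (21)n - 820 = 0
Discriminant: Δ = (21)² - 4(1)(-820) = 441 + 3280 = 3721
√Δ = 61
n = [-(21) + √Δ] / (2·1) = (-21 + 61) / 2 = 40 / 2 = 20
(The negative root is discarded since n must be a positive integer.)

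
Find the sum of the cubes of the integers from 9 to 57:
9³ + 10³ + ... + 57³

Use ∑_{k=1}^{n} k³ = [n(n+1)/2]², then subtract the first 8 terms.
∑_{k=1}^{57} k³ = [57×58/2]² = 1653² = 2732409
∑_{k=1}^{8} k³ = [8×9/2]² = 36² = 1296
∑_{k=9}^{57} k³ = 2732409 - 1296 = 2731113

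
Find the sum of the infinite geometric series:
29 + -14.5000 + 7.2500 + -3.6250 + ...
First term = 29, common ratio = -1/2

For |r| < 1, S = a / (1 - r)
S = 29 / (1 - (-1/2))
S = 29 / (3/2)
S = 58/3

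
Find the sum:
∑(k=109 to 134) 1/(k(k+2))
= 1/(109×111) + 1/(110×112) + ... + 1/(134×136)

Partial fractions: 1/(k(k+2)) = (1/2)[1/k - 1/(k+2)]
Telescoping leaves the first two and last two terms:
= (1/2)[1/109 + 1/110 - 1/135 - 1/136]
= 15431/8805456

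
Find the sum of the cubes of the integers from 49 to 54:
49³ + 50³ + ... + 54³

Use ∑_{k=1}^{n} k³ = [n(n+1)/2]², then subtract the first 48 terms.
∑_{k=1}^{54} k³ = [54×55/2]² = 1485² = 2205225
∑_{k=1}^{48} k³ = [48×49/2]² = 1176² = 1382976
∑_{k=49}^{54} k³ = 2205225 - 1382976 = 822249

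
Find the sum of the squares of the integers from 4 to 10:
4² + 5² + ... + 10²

Use ∑_{k=1}^{n} k² = n(n+1)(2n+1)/6, then subtract the first 3 terms.
∑_{k=1}^{10} k² = 10×11×21/6 = 385
∑_{k=1}^{3} k² = 3×4×7/6 = 14
∑_{k=4}^{10} k² = 385 - 14 = 371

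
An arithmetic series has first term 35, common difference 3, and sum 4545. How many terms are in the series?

Using S = n/2 × [2a + (n-1)d]
4545 = n/2 × [2(35) + (n-1)(3)]
4545 = n/2 × [70 + 3n - 3]
9090 = n × [67 + 3n]
3n² + (67)n - 9090 = 0
Discriminant: Δ = (67)² - 4(3)(-9090) = 4489 + 109080 = 113569
√Δ = 337
n = [-(67) + √Δ] / (2·3) = (-67 + 337) / 6 = 270 / 6 = 45
(The negative root is discarded since n must be a positive integer.)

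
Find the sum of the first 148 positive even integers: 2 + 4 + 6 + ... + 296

Sum of first n even numbers = n(n+1)
= 148×149
= 22052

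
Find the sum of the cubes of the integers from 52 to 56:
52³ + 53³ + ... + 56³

Use ∑_{k=1}^{n} k³ = [n(n+1)/2]², then subtract the first 51 terms.
∑_{k=1}^{56} k³ = [56×57/2]² = 1596² = 2547216
∑_{k=1}^{51} k³ = [51×52/2]² = 1326² = 1758276
∑_{k=52}^{56} k³ = 2547216 - 1758276 = 788940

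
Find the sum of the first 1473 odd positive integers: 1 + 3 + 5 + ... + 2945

Sum of first n odd numbers = n²
= 1473²
= 2169729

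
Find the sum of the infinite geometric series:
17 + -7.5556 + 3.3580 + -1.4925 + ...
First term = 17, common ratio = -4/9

For |r| < 1, S = a / (1 - r)
S = 17 / (1 - (-4/9))
S = 17 / (13/9)
S = 153/13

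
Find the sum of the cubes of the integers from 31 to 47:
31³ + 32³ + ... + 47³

Use ∑_{k=1}^{n} k³ = [n(n+1)/2]², then subtract the first 30 terms.
∑_{k=1}^{47} k³ = [47×48/2]² = 1128² = 1272384
∑_{k=1}^{30} k³ = [30×31/2]² = 465² = 216225
∑_{k=31}^{47} k³ = 1272384 - 216225 = 1056159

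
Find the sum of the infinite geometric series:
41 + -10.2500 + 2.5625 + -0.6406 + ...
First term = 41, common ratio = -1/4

For |r| < 1, S = a / (1 - r)
S = 41 / (1 - (-1/4))
S = 41 / (5/4)
S = 164/5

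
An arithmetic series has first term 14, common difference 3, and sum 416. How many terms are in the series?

Using S = n/2 × [2a + (n-1)d]
416 = n/2 × [2(14) + (n-1)(3)]
416 = n/2 × [28 + 3n - 3]
832 = n × [25 + 3n]
3n² + (25)n - 832 = 0
Discriminant: Δ = (25)² - 4(3)(-832) = 625 + 9984 = 10609
√Δ = 103
n = [-(25) + √Δ] / (2·3) = (-25 + 103) / 6 = 78 / 6 = 13
(The negative root is discarded since n must be a positive integer.)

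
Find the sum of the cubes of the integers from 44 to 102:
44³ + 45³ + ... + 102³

Use ∑_{k=1}^{n} k³ = [n(n+1)/2]², then subtract the first 43 terms.
∑_{k=1}^{102} k³ = [102×103/2]² = 5253² = 27594009
∑_{k=1}^{43} k³ = [43×44/2]² = 946² = 894916
∑_{k=44}^{102} k³ = 27594009 - 894916 = 26699093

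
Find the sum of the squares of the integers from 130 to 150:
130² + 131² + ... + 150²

Use ∑_{k=1}^{n} k² = n(n+1)(2n+1)/6, then subtract the first 129 terms.
∑_{k=1}^{150} k² = 150×151×301/6 = 1136275
∑_{k=1}^{129} k² = 129×130×259/6 = 723905
∑_{k=130}^{150} k² = 1136275 - 723905 = 412370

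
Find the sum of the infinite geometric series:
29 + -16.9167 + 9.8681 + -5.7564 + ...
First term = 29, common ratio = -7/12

For |r| < 1, S = a / (1 - r)
S = 29 / (1 - (-7/12))
S = 29 / (19/12)
S = 348/19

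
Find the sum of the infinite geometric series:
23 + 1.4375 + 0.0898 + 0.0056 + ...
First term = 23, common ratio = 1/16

For |r| < 1, S = a / (1 - r)
S = 23 / (1 - (1/16))
S = 23 / (15/16)
S = 368/15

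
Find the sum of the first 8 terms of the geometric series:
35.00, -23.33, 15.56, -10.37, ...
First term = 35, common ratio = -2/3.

Sₙ = a(1 - rⁿ) / (1 - r)
S_8 = 35(1 - (-2/3)^8) / (1 - (-2/3))
S_8 = 35(1 - (256/6561)) / (5/3)
S_8 = 44135/2187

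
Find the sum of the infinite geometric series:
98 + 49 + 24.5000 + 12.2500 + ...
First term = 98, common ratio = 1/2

For |r| < 1, S = a / (1 - r)
S = 98 / (1 - (1/2))
S = 98 / (1/2)
S = 196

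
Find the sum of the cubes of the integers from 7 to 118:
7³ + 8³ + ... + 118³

Use ∑_{k=1}^{n} k³ = [n(n+1)/2]², then subtract the first 6 terms.
∑_{k=1}^{118} k³ = [118×119/2]² = 7021² = 49294441
∑_{k=1}^{6} k³ = [6×7/2]² = 21² = 441
∑_{k=7}^{118} k³ = 49294441 - 441 = 49294000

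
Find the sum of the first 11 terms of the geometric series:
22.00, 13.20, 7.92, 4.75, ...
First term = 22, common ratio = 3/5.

Sₙ = a(1 - rⁿ) / (1 - r)
S_11 = 22(1 - (3/5)^11) / (1 - (3/5))
S_11 = 22(1 - (177147/48828125)) / (2/5)
S_11 = 535160758/9765625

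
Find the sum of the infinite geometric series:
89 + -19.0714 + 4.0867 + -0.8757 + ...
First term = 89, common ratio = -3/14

For |r| < 1, S = a / (1 - r)
S = 89 / (1 - (-3/14))
S = 89 / (17/14)
S = 1246/17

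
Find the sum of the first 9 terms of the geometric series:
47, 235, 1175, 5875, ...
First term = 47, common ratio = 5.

Sₙ = a(1 - rⁿ) / (1 - r)
S_9 = 47(1 - 5^9) / (1 - 5)
S_9 = 47(1 - 1953125) / (-4)
S_9 = 22949207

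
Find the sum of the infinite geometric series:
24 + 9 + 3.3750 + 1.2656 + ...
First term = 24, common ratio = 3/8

For |r| < 1, S = a / (1 - r)
S = 24 / (1 - (3/8))
S = 24 / (5/8)
S = 192/5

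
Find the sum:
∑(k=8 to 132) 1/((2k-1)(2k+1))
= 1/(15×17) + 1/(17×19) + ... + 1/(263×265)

Partial fractions: 1/((2k-1)(2k+1)) = (1/2)[1/(2k-1) - 1/(2k+1)]
The series telescopes:
= (1/2)[1/15 - 1/265]
= 5/159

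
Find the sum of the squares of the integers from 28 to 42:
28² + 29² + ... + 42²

Use ∑_{k=1}^{n} k² = n(n+1)(2n+1)/6, then subtract the first 27 terms.
∑_{k=1}^{42} k² = 42×43×85/6 = 25585
∑_{k=1}^{27} k² = 27×28×55/6 = 6930
∑_{k=28}^{42} k² = 25585 - 6930 = 18655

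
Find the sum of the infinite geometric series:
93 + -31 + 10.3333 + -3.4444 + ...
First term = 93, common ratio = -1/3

For |r| < 1, S = a / (1 - r)
S = 93 / (1 - (-1/3))
S = 93 / (4/3)
S = 279/4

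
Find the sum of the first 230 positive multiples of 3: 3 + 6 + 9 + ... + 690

Factor out 3: = 3(1 + 2 + ... + 230) = 3 × n(n+1)/2
= 3 × 230×231/2
= 3 × 26565
= 79695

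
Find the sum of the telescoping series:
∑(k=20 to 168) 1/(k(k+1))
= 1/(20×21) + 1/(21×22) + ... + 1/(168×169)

Partial fractions: 1/(k(k+1)) = 1/k - 1/(k+1)
The series telescopes:
= (1/20 - 1/21) + (1/21 - 1/22) + ... + (1/168 - 1/169)
= 1/20 - 1/169
= 149/3380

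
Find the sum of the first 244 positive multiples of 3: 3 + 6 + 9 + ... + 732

Factor out 3: = 3(1 + 2 + ... + 244) = 3 × n(n+1)/2
= 3 × 244×245/2
= 3 × 29890
= 89670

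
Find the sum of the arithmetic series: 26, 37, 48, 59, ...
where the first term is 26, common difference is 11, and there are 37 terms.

Sₙ = n/2 × (first + last)
Last term = a + (n-1)d = 26 + (37-1)×11 = 422
S_37 = 37/2 × (26 + 422)
S_37 = 37/2 × 448 = 8288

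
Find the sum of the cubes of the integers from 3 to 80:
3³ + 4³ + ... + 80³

Use ∑_{k=1}^{n} k³ = [n(n+1)/2]², then subtract the first 2 terms.
∑_{k=1}^{80} k³ = [80×81/2]² = 3240² = 10497600
∑_{k=1}^{2} k³ = [2×3/2]² = 3² = 9
∑_{k=3}^{80} k³ = 10497600 - 9 = 10497591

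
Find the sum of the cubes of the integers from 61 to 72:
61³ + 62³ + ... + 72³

Use ∑_{k=1}^{n} k³ = [n(n+1)/2]², then subtract the first 60 terms.
∑_{k=1}^{72} k³ = [72×73/2]² = 2628² = 6906384
∑_{k=1}^{60} k³ = [60×61/2]² = 1830² = 3348900
∑_{k=61}^{72} k³ = 6906384 - 3348900 = 3557484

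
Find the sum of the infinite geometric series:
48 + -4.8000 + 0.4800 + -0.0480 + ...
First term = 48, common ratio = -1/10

For |r| < 1, S = a / (1 - r)
S = 48 / (1 - (-1/10))
S = 48 / (11/10)
S = 480/11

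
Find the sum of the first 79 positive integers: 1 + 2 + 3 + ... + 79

Formula: ∑k = n(n+1)/2
= 79×80/2
= 6320/2
= 3160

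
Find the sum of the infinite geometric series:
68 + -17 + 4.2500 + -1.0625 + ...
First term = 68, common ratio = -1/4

For |r| < 1, S = a / (1 - r)
S = 68 / (1 - (-1/4))
S = 68 / (5/4)
S = 272/5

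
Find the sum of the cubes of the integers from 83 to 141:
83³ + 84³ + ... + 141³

Use ∑_{k=1}^{n} k³ = [n(n+1)/2]², then subtract the first 82 terms.
∑_{k=1}^{141} k³ = [141×142/2]² = 10011² = 100220121
∑_{k=1}^{82} k³ = [82×83/2]² = 3403² = 11580409
∑_{k=83}^{141} k³ = 100220121 - 11580409 = 88639712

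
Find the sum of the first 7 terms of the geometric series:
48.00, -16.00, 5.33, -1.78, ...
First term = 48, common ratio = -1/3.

Sₙ = a(1 - rⁿ) / (1 - r)
S_7 = 48(1 - (-1/3)^7) / (1 - (-1/3))
S_7 = 48(1 - (-1/2187)) / (4/3)
S_7 = 8752/243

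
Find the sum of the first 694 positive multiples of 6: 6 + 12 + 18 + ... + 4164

Factor out 6: = 6(1 + 2 + ... + 694) = 6 × n(n+1)/2
= 6 × 694×695/2
= 6 × 241165
= 1446990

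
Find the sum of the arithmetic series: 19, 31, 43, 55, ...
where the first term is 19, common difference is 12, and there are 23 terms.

Sₙ = n/2 × (first + last)
Last term = a + (n-1)d = 19 + (23-1)×12 = 283
S_23 = 23/2 × (19 + 283)
S_23 = 23/2 × 302 = 3473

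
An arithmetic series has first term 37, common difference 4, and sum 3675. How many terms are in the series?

Using S = n/2 × [2a + (n-1)d]
3675 = n/2 × [2(37) + (n-1)(4)]
3675 = n/2 × [74 + 4n - 4]
7350 = n × [70 + 4n]
4n² + (70)n - 7350 = 0
Discriminant: Δ = (70)² - 4(4)(-7350) = 4900 + 117600 = 122500
√Δ = 350
n = [-(70) + √Δ] / (2·4) = (-70 + 350) / 8 = 280 / 8 = 35
(The negative root is discarded since n must be a positive integer.)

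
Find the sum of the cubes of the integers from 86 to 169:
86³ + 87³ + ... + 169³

Use ∑_{k=1}^{n} k³ = [n(n+1)/2]², then subtract the first 85 terms.
∑_{k=1}^{169} k³ = [169×170/2]² = 14365² = 206353225
∑_{k=1}^{85} k³ = [85×86/2]² = 3655² = 13359025
∑_{k=86}^{169} k³ = 206353225 - 13359025 = 192994200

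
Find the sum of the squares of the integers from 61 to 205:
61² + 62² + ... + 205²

Use ∑_{k=1}^{n} k² = n(n+1)(2n+1)/6, then subtract the first 60 terms.
∑_{k=1}^{205} k² = 205×206×411/6 = 2892755
∑_{k=1}^{60} k² = 60×61×121/6 = 73810
∑_{k=61}^{205} k² = 2892755 - 73810 = 2818945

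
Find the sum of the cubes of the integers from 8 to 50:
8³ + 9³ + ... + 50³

Use ∑_{k=1}^{n} k³ = [n(n+1)/2]², then subtract the first 7 terms.
∑_{k=1}^{50} k³ = [50×51/2]² = 1275² = 1625625
∑_{k=1}^{7} k³ = [7×8/2]² = 28² = 784
∑_{k=8}^{50} k³ = 1625625 - 784 = 1624841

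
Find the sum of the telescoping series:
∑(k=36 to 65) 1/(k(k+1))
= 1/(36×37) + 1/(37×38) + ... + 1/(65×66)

Partial fractions: 1/(k(k+1)) = 1/k - 1/(k+1)
The series telescopes:
= (1/36 - 1/37) + (1/37 - 1/38) + ... + (1/65 - 1/66)
= 1/36 - 1/66
= 5/396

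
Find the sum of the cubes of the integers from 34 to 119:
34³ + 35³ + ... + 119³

Use ∑_{k=1}^{n} k³ = [n(n+1)/2]², then subtract the first 33 terms.
∑_{k=1}^{119} k³ = [119×120/2]² = 7140² = 50979600
∑_{k=1}^{33} k³ = [33×34/2]² = 561² = 314721
∑_{k=34}^{119} k³ = 50979600 - 314721 = 50664879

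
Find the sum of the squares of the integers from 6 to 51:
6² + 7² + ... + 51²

Use ∑_{k=1}^{n} k² = n(n+1)(2n+1)/6, then subtract the first 5 terms.
∑_{k=1}^{51} k² = 51×52×103/6 = 45526
∑_{k=1}^{5} k² = 5×6×11/6 = 55
∑_{k=6}^{51} k² = 45526 - 55 = 45471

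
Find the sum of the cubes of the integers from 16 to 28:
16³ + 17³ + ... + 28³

Use ∑_{k=1}^{n} k³ = [n(n+1)/2]², then subtract the first 15 terms.
∑_{k=1}^{28} k³ = [28×29/2]² = 406² = 164836
∑_{k=1}^{15} k³ = [15×16/2]² = 120² = 14400
∑_{k=16}^{28} k³ = 164836 - 14400 = 150436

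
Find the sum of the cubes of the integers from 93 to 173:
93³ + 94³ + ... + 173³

Use ∑_{k=1}^{n} k³ = [n(n+1)/2]², then subtract the first 92 terms.
∑_{k=1}^{173} k³ = [173×174/2]² = 15051² = 226532601
∑_{k=1}^{92} k³ = [92×93/2]² = 4278² = 18301284
∑_{k=93}^{173} k³ = 226532601 - 18301284 = 208231317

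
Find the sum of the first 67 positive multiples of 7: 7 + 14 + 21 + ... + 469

Factor out 7: = 7(1 + 2 + ... + 67) = 7 × n(n+1)/2
= 7 × 67×68/2
= 7 × 2278
= 15946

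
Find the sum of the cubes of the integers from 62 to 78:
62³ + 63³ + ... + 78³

Use ∑_{k=1}^{n} k³ = [n(n+1)/2]², then subtract the first 61 terms.
∑_{k=1}^{78} k³ = [78×79/2]² = 3081² = 9492561
∑_{k=1}^{61} k³ = [61×62/2]² = 1891² = 3575881
∑_{k=62}^{78} k³ = 9492561 - 3575881 = 5916680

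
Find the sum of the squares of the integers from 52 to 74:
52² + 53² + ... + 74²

Use ∑_{k=1}^{n} k² = n(n+1)(2n+1)/6, then subtract the first 51 terms.
∑_{k=1}^{74} k² = 74×75×149/6 = 137825
∑_{k=1}^{51} k² = 51×52×103/6 = 45526
∑_{k=52}^{74} k² = 137825 - 45526 = 92299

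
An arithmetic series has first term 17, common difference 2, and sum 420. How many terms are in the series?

Using S = n/2 × [2a + (n-1)d]
420 = n/2 × [2(17) + (n-1)(2)]
420 = n/2 × [34 + 2n - 2]
840 = n × [32 + 2n]
2n² + (32)n - 840 = 0
Discriminant: Δ = (32)² - 4(2)(-840) = 1024 + 6720 = 7744
√Δ = 88
n = [-(32) + √Δ] / (2·2) = (-32 + 88) / 4 = 56 / 4 = 14
(The negative root is discarded since n must be a positive integer.)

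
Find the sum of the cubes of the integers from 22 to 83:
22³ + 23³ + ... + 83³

Use ∑_{k=1}^{n} k³ = [n(n+1)/2]², then subtract the first 21 terms.
∑_{k=1}^{83} k³ = [83×84/2]² = 3486² = 12152196
∑_{k=1}^{21} k³ = [21×22/2]² = 231² = 53361
∑_{k=22}^{83} k³ = 12152196 - 53361 = 12098835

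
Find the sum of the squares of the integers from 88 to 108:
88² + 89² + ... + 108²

Use ∑_{k=1}^{n} k² = n(n+1)(2n+1)/6, then subtract the first 87 terms.
∑_{k=1}^{108} k² = 108×109×217/6 = 425754
∑_{k=1}^{87} k² = 87×88×175/6 = 223300
∑_{k=88}^{108} k² = 425754 - 223300 = 202454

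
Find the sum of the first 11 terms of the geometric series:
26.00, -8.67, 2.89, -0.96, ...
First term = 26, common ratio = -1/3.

Sₙ = a(1 - rⁿ) / (1 - r)
S_11 = 26(1 - (-1/3)^11) / (1 - (-1/3))
S_11 = 26(1 - (-1/177147)) / (4/3)
S_11 = 1151462/59049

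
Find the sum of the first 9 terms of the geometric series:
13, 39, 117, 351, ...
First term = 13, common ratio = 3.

Sₙ = a(1 - rⁿ) / (1 - r)
S_9 = 13(1 - 3^9) / (1 - 3)
S_9 = 13(1 - 19683) / (-2)
S_9 = 127933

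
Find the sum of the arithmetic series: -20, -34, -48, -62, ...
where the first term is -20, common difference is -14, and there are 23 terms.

Sₙ = n/2 × (first + last)
Last term = a + (n-1)d = -20 + (23-1)×(-14) = -328
S_23 = 23/2 × (-20 + (-328))
S_23 = 23/2 × (-348) = -4002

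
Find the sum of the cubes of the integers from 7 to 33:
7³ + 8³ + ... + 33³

Use ∑_{k=1}^{n} k³ = [n(n+1)/2]², then subtract the first 6 terms.
∑_{k=1}^{33} k³ = [33×34/2]² = 561² = 314721
∑_{k=1}^{6} k³ = [6×7/2]² = 21² = 441
∑_{k=7}^{33} k³ = 314721 - 441 = 314280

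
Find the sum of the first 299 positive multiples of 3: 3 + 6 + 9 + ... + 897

Factor out 3: = 3(1 + 2 + ... + 299) = 3 × n(n+1)/2
= 3 × 299×300/2
= 3 × 44850
= 134550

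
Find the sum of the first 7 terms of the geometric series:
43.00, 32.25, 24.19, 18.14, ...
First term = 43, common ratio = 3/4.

Sₙ = a(1 - rⁿ) / (1 - r)
S_7 = 43(1 - (3/4)^7) / (1 - (3/4))
S_7 = 43(1 - (2187/16384)) / (1/4)
S_7 = 610471/4096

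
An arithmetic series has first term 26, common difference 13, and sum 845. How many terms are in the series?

Using S = n/2 × [2a + (n-1)d]
845 = n/2 × [2(26) + (n-1)(13)]
845 = n/2 × [52 + 13n - 13]
1690 = n × [39 + 13n]
13n² + (39)n - 1690 = 0
Discriminant: Δ = (39)² - 4(13)(-1690) = 1521 + 87880 = 89401
√Δ = 299
n = [-(39) + √Δ] / (2·13) = (-39 + 299) / 26 = 260 / 26 = 10
(The negative root is discarded since n must be a positive integer.)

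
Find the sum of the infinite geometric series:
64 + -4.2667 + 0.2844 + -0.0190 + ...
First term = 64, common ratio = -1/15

For |r| < 1, S = a / (1 - r)
S = 64 / (1 - (-1/15))
S = 64 / (16/15)
S = 60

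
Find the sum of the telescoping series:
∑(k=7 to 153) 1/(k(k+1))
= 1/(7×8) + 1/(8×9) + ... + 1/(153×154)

Partial fractions: 1/(k(k+1)) = 1/k - 1/(k+1)
The series telescopes:
= (1/7 - 1/8) + (1/8 - 1/9) + ... + (1/153 - 1/154)
= 1/7 - 1/154
= 3/22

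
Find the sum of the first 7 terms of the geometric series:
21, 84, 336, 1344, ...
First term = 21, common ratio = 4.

Sₙ = a(1 - rⁿ) / (1 - r)
S_7 = 21(1 - 4^7) / (1 - 4)
S_7 = 21(1 - 16384) / (-3)
S_7 = 114681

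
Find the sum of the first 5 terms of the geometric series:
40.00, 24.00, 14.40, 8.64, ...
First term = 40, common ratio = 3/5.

Sₙ = a(1 - rⁿ) / (1 - r)
S_5 = 40(1 - (3/5)^5) / (1 - (3/5))
S_5 = 40(1 - (243/3125)) / (2/5)
S_5 = 11528/125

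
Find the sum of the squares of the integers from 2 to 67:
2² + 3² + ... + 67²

Use ∑_{k=1}^{n} k² = n(n+1)(2n+1)/6, then subtract the first 1 terms.
∑_{k=1}^{67} k² = 67×68×135/6 = 102510
∑_{k=1}^{1} k² = 1×2×3/6 = 1
∑_{k=2}^{67} k² = 102510 - 1 = 102509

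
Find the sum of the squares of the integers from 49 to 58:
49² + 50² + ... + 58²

Use ∑_{k=1}^{n} k² = n(n+1)(2n+1)/6, then subtract the first 48 terms.
∑_{k=1}^{58} k² = 58×59×117/6 = 66729
∑_{k=1}^{48} k² = 48×49×97/6 = 38024
∑_{k=49}^{58} k² = 66729 - 38024 = 28705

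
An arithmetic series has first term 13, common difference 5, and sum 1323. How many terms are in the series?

Using S = n/2 × [2a + (n-1)d]
1323 = n/2 × [2(13) + (n-1)(5)]
1323 = n/2 × [26 + 5n - 5]
2646 = n × [21 + 5n]
5n² + (21)n - 2646 = 0
Discriminant: Δ = (21)² - 4(5)(-2646) = 441 + 52920 = 53361
√Δ = 231
n = [-(21) + √Δ] / (2·5) = (-21 + 231) / 10 = 210 / 10 = 21
(The negative root is discarded since n must be a positive integer.)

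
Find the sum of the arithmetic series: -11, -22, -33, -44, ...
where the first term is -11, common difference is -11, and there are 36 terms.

Sₙ = n/2 × (first + last)
Last term = a + (n-1)d = -11 + (36-1)×(-11) = -396
S_36 = 36/2 × (-11 + (-396))
S_36 = 36/2 × (-407) = -7326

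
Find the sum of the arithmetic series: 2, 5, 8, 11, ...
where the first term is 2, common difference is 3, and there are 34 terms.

Sₙ = n/2 × (first + last)
Last term = a + (n-1)d = 2 + (34-1)×3 = 101
S_34 = 34/2 × (2 + 101)
S_34 = 34/2 × 103 = 1751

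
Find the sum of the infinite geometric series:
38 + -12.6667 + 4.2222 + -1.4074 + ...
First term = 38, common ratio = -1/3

For |r| < 1, S = a / (1 - r)
S = 38 / (1 - (-1/3))
S = 38 / (4/3)
S = 57/2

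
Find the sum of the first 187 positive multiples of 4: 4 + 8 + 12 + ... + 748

Factor out 4: = 4(1 + 2 + ... + 187) = 4 × n(n+1)/2
= 4 × 187×188/2
= 4 × 17578
= 70312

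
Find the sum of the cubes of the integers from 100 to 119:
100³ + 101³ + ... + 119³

Use ∑_{k=1}^{n} k³ = [n(n+1)/2]², then subtract the first 99 terms.
∑_{k=1}^{119} k³ = [119×120/2]² = 7140² = 50979600
∑_{k=1}^{99} k³ = [99×100/2]² = 4950² = 24502500
∑_{k=100}^{119} k³ = 50979600 - 24502500 = 26477100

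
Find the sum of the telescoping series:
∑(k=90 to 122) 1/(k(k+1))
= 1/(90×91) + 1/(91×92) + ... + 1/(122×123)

Partial fractions: 1/(k(k+1)) = 1/k - 1/(k+1)
The series telescopes:
= (1/90 - 1/91) + (1/91 - 1/92) + ... + (1/122 - 1/123)
= 1/90 - 1/123
= 11/3690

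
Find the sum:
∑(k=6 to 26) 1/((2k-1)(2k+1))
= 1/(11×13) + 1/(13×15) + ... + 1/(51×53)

Partial fractions: 1/((2k-1)(2k+1)) = (1/2)[1/(2k-1) - 1/(2k+1)]
The series telescopes:
= (1/2)[1/11 - 1/53]
= 21/583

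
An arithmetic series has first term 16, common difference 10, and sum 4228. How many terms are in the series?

Using S = n/2 × [2a + (n-1)d]
4228 = n/2 × [2(16) + (n-1)(10)]
4228 = n/2 × [32 + 10n - 10]
8456 = n × [22 + 10n]
10n² + (22)n - 8456 = 0
Discriminant: Δ = (22)² - 4(10)(-8456) = 484 + 338240 = 338724
√Δ = 582
n = [-(22) + √Δ] / (2·10) = (-22 + 582) / 20 = 560 / 20 = 28
(The negative root is discarded since n must be a positive integer.)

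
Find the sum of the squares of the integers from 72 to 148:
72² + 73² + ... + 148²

Use ∑_{k=1}^{n} k² = n(n+1)(2n+1)/6, then subtract the first 71 terms.
∑_{k=1}^{148} k² = 148×149×297/6 = 1091574
∑_{k=1}^{71} k² = 71×72×143/6 = 121836
∑_{k=72}^{148} k² = 1091574 - 121836 = 969738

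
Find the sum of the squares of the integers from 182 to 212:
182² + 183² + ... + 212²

Use ∑_{k=1}^{n} k² = n(n+1)(2n+1)/6, then subtract the first 181 terms.
∑_{k=1}^{212} k² = 212×213×425/6 = 3198550
∑_{k=1}^{181} k² = 181×182×363/6 = 1992991
∑_{k=182}^{212} k² = 3198550 - 1992991 = 1205559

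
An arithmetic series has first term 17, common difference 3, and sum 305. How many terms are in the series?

Using S = n/2 × [2a + (n-1)d]
305 = n/2 × [2(17) + (n-1)(3)]
305 = n/2 × [34 + 3n - 3]
610 = n × [31 + 3n]
3n² + (31)n - 610 = 0
Discriminant: Δ = (31)² - 4(3)(-610) = 961 + 7320 = 8281
√Δ = 91
n = [-(31) + √Δ] / (2·3) = (-31 + 91) / 6 = 60 / 6 = 10
(The negative root is discarded since n must be a positive integer.)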